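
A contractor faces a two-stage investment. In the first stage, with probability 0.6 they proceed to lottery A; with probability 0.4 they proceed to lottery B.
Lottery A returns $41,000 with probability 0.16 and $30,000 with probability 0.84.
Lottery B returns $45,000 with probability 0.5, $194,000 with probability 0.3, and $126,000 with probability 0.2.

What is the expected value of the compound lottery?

EV(A) = 0.16 × 41000 + 0.84 × 30000 = 6560 + 25200 = 31760
EV(B) = 0.5 × 45000 + 0.3 × 194000 + 0.2 × 126000 = 22500 + 58200 + 25200 = 105900
Overall = 0.6 × 31760 + 0.4 × 105900 = 19056 + 42360 = 61416

$61,416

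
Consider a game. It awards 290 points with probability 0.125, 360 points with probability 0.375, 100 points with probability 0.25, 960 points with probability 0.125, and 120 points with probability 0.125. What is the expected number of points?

331.25 points

EV = 0.125 × 290 + 0.375 × 360 + 0.25 × 100 + 0.125 × 960 + 0.125 × 120 = 36.25 + 135 + 25 + 120 + 15 = 331.25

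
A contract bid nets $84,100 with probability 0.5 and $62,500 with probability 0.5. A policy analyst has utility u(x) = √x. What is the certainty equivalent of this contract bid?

$72,900

E[u] = 0.5·√84100 + 0.5·√62500 = 0.5·290 + 0.5·250 = 270
CE = (270)² = 72900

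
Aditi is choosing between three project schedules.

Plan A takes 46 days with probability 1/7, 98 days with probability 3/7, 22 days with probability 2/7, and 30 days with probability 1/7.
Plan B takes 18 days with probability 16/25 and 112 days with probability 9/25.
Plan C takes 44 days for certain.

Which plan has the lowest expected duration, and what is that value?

Plan C (44 days)

Plan A = 1/7 × 46 + 3/7 × 98 + 2/7 × 22 + 1/7 × 30 = 6.5714 + 42 + 6.2857 + 4.2857 = 59.1429
Plan B = 16/25 × 18 + 9/25 × 112 = 11.52 + 40.32 = 51.84
Plan C: 44 (certain)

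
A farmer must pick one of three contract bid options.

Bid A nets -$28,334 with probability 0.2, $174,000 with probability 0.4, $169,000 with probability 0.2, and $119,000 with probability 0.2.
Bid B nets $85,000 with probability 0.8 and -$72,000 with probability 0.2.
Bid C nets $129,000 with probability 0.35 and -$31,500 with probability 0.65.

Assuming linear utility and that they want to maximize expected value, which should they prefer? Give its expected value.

Bid A = 0.2 × (-28334) + 0.4 × 174000 + 0.2 × 169000 + 0.2 × 119000 = -5666.8 + 69600 + 33800 + 23800 = 121533.2
Bid B = 0.8 × 85000 + 0.2 × (-72000) = 68000 − 14400 = 53600
Bid C = 0.35 × 129000 + 0.65 × (-31500) = 45150 − 20475 = 24675

Bid A ($121,533.20)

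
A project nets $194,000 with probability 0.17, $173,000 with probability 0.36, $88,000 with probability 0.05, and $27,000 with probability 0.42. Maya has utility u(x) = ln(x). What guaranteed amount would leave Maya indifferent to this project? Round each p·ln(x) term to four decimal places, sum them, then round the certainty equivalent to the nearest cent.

$78,174.59

E[u] = 0.17·ln(194000) + 0.36·ln(173000) + 0.05·ln(88000) + 0.42·ln(27000) = 2.0699 + 4.3420 + 0.5693 + 4.2855 = 11.2667
CE = e^11.2667 ≈ 78174.59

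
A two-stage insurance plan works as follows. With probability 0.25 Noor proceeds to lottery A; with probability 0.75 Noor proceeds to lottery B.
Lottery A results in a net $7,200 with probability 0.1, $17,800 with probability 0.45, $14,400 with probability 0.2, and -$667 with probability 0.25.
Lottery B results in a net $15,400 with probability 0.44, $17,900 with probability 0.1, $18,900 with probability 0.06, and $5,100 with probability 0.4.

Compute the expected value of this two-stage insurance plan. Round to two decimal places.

$11,665.81

EV(A) = 0.1 × 7200 + 0.45 × 17800 + 0.2 × 14400 + 0.25 × (-667) = 720 + 8010 + 2880 − 166.75 = 11443.25
EV(B) = 0.44 × 15400 + 0.1 × 17900 + 0.06 × 18900 + 0.4 × 5100 = 6776 + 1790 + 1134 + 2040 = 11740
Overall = 0.25 × 11443.25 + 0.75 × 11740 = 2860.8125 + 8805 = 11665.8125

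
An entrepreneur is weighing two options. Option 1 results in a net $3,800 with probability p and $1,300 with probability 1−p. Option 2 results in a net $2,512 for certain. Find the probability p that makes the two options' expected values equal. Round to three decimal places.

p = 0.485

p·3800 + (1−p)·1300 = 2512
2500p + 1300 = 2512
p = (2512 − 1300) / 2500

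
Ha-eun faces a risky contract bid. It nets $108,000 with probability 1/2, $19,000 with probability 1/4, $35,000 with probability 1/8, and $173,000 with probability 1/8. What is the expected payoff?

EV = 1/2 × 108000 + 1/4 × 19000 + 1/8 × 35000 + 1/8 × 173000 = 54000 + 4750 + 4375 + 21625 = 84750

$84,750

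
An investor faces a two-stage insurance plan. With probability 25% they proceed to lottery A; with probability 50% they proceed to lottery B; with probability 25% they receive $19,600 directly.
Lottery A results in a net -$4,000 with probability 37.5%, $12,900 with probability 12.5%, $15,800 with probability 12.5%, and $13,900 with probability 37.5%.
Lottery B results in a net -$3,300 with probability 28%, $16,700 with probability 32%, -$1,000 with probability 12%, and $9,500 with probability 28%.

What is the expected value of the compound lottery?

$10,205

EV(A) = 0.375 × (-4000) + 0.125 × 12900 + 0.125 × 15800 + 0.375 × 13900 = -1500 + 1612.5 + 1975 + 5212.5 = 7300
EV(B) = 0.28 × (-3300) + 0.32 × 16700 + 0.12 × (-1000) + 0.28 × 9500 = -924 + 5344 − 120 + 2660 = 6960
Branch C: 19600 (certain)
Overall = 0.25 × 7300 + 0.5 × 6960 + 0.25 × 19600 = 1825 + 3480 + 4900 = 10205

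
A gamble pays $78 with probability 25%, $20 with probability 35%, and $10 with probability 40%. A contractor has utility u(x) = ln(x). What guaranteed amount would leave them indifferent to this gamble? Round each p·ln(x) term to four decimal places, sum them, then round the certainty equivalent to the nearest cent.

$21.30

E[u] = 0.25·ln(78) + 0.35·ln(20) + 0.4·ln(10) = 1.0892 + 1.0485 + 0.9210 = 3.0587
CE = e^3.0587 ≈ 21.30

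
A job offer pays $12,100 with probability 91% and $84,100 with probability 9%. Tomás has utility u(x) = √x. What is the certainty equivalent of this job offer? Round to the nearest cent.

$15,926.44

E[u] = 0.91·√12100 + 0.09·√84100 = 0.91·110 + 0.09·290 = 126.2
CE = (126.2)² = 15926.44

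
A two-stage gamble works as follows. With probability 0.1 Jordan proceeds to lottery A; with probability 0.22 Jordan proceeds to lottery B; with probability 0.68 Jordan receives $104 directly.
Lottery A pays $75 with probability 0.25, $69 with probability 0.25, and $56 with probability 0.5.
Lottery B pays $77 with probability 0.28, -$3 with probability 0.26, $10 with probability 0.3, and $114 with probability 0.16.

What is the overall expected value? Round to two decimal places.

EV(A) = 0.25 × 75 + 0.25 × 69 + 0.5 × 56 = 18.75 + 17.25 + 28 = 64
EV(B) = 0.28 × 77 + 0.26 × (-3) + 0.3 × 10 + 0.16 × 114 = 21.56 − 0.78 + 3 + 18.24 = 42.02
Branch C: 104 (certain)
Overall = 0.1 × 64 + 0.22 × 42.02 + 0.68 × 104 = 6.4 + 9.2444 + 70.72 = 86.3644

$86.36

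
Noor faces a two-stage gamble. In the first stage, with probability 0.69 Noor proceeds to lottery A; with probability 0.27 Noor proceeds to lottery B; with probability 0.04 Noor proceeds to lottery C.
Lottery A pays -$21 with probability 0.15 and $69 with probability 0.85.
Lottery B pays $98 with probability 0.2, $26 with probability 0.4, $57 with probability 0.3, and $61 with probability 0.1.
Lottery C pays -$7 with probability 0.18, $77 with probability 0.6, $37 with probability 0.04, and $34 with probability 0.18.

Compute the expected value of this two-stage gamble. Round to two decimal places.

$54.76

EV(A) = 0.15 × (-21) + 0.85 × 69 = -3.15 + 58.65 = 55.5
EV(B) = 0.2 × 98 + 0.4 × 26 + 0.3 × 57 + 0.1 × 61 = 19.6 + 10.4 + 17.1 + 6.1 = 53.2
EV(C) = 0.18 × (-7) + 0.6 × 77 + 0.04 × 37 + 0.18 × 34 = -1.26 + 46.2 + 1.48 + 6.12 = 52.54
Overall = 0.69 × 55.5 + 0.27 × 53.2 + 0.04 × 52.54 = 38.295 + 14.364 + 2.1016 = 54.7606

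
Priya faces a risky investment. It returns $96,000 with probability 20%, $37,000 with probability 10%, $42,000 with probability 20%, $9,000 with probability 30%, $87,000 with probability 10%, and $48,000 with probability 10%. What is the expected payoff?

$47,500

EV = 0.2 × 96000 + 0.1 × 37000 + 0.2 × 42000 + 0.3 × 9000 + 0.1 × 87000 + 0.1 × 48000 = 19200 + 3700 + 8400 + 2700 + 8700 + 4800 = 47500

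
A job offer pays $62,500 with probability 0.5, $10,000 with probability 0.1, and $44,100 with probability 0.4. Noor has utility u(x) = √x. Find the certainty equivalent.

E[u] = 0.5·√62500 + 0.1·√10000 + 0.4·√44100 = 0.5·250 + 0.1·100 + 0.4·210 = 219
CE = (219)² = 47961

$47,961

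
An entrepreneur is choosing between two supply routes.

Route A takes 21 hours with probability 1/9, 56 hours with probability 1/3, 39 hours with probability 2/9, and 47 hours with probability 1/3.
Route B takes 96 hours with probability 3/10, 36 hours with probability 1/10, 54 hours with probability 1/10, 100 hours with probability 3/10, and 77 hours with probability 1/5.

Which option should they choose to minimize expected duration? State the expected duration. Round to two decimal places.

Route A (45.33 hours)

Route A = 1/9 × 21 + 1/3 × 56 + 2/9 × 39 + 1/3 × 47 = 2.3333 + 18.6667 + 8.6667 + 15.6667 = 45.3333
Route B = 3/10 × 96 + 1/10 × 36 + 1/10 × 54 + 3/10 × 100 + 1/5 × 77 = 28.8 + 3.6 + 5.4 + 30 + 15.4 = 83.2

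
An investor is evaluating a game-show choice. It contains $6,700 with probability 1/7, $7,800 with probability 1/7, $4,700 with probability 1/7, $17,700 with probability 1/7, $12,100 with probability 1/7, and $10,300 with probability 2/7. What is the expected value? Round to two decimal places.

$9,942.86

EV = 1/7 × 6700 + 1/7 × 7800 + 1/7 × 4700 + 1/7 × 17700 + 1/7 × 12100 + 2/7 × 10300 = 957.1429 + 1114.2857 + 671.4286 + 2528.5714 + 1728.5714 + 2942.8571 = 9942.8571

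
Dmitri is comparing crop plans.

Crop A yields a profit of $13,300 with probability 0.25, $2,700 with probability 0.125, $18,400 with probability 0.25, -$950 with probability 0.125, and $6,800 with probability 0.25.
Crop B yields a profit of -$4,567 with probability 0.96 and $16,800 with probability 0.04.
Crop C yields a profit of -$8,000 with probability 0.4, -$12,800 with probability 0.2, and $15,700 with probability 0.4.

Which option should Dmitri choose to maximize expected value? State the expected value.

Crop A ($9,843.75)

Crop A = 0.25 × 13300 + 0.125 × 2700 + 0.25 × 18400 + 0.125 × (-950) + 0.25 × 6800 = 3325 + 337.5 + 4600 − 118.75 + 1700 = 9843.75
Crop B = 0.96 × (-4567) + 0.04 × 16800 = -4384.32 + 672 = -3712.32
Crop C = 0.4 × (-8000) + 0.2 × (-12800) + 0.4 × 15700 = -3200 − 2560 + 6280 = 520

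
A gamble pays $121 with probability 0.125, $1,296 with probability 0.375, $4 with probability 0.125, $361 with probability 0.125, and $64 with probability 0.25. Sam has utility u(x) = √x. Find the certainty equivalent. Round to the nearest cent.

$380.25

E[u] = 0.125·√121 + 0.375·√1296 + 0.125·√4 + 0.125·√361 + 0.25·√64 = 0.125·11 + 0.375·36 + 0.125·2 + 0.125·19 + 0.25·8 = 19.5
CE = (19.5)² = 380.25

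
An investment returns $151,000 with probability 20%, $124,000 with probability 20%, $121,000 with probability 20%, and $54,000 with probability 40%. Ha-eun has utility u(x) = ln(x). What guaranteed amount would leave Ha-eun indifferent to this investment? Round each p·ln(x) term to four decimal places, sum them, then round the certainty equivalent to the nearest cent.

$92,041.97

E[u] = 0.2·ln(151000) + 0.2·ln(124000) + 0.2·ln(121000) + 0.4·ln(54000) = 2.3850 + 2.3456 + 2.3407 + 4.3587 = 11.4300
CE = e^11.4300 ≈ 92041.97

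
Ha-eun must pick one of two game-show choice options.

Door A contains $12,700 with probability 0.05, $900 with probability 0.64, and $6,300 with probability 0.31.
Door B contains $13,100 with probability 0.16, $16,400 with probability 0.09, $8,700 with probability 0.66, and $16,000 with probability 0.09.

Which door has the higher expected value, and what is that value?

Door A = 0.05 × 12700 + 0.64 × 900 + 0.31 × 6300 = 635 + 576 + 1953 = 3164
Door B = 0.16 × 13100 + 0.09 × 16400 + 0.66 × 8700 + 0.09 × 16000 = 2096 + 1476 + 5742 + 1440 = 10754

Door B ($10,754)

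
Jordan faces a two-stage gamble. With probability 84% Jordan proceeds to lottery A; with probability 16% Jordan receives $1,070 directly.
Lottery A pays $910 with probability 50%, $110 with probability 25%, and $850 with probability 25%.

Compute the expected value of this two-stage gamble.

EV(A) = 0.5 × 910 + 0.25 × 110 + 0.25 × 850 = 455 + 27.5 + 212.5 = 695
Branch B: 1070 (certain)
Overall = 0.84 × 695 + 0.16 × 1070 = 583.8 + 171.2 = 755

$755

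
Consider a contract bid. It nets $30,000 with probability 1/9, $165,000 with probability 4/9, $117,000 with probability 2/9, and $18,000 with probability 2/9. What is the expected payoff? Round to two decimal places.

EV = 1/9 × 30000 + 4/9 × 165000 + 2/9 × 117000 + 2/9 × 18000 = 3333.3333 + 73333.3333 + 26000 + 4000 = 106666.6667

$106,666.67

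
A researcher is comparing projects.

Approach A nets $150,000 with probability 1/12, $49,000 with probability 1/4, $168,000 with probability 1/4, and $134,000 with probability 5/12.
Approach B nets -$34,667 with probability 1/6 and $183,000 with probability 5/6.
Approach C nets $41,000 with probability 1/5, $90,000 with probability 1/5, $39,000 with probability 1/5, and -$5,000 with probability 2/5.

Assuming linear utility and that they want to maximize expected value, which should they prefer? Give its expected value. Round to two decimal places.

Approach B ($146,722.17)

Approach A = 1/12 × 150000 + 1/4 × 49000 + 1/4 × 168000 + 5/12 × 134000 = 12500 + 12250 + 42000 + 55833.3333 = 122583.3333
Approach B = 1/6 × (-34667) + 5/6 × 183000 = -5777.8333 + 152500 = 146722.1667
Approach C = 1/5 × 41000 + 1/5 × 90000 + 1/5 × 39000 + 2/5 × (-5000) = 8200 + 18000 + 7800 − 2000 = 32000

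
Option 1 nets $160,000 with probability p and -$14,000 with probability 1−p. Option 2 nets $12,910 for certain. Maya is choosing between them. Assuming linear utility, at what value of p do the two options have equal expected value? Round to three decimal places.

p = 0.155

p·160000 + (1−p)·(-14000) = 12910
174000p − 14000 = 12910
p = (12910 + 14000) / 174000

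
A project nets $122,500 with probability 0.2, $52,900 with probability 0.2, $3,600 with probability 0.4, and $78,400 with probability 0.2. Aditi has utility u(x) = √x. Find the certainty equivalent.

$38,416

E[u] = 0.2·√122500 + 0.2·√52900 + 0.4·√3600 + 0.2·√78400 = 0.2·350 + 0.2·230 + 0.4·60 + 0.2·280 = 196
CE = (196)² = 38416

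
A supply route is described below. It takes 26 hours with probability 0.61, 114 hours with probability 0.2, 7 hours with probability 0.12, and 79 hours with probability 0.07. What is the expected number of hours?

45.03 hours

EV = 0.61 × 26 + 0.2 × 114 + 0.12 × 7 + 0.07 × 79 = 15.86 + 22.8 + 0.84 + 5.53 = 45.03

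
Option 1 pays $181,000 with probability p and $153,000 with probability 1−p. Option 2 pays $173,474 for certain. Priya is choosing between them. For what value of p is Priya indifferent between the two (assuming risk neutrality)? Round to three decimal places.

p = 0.731

p·181000 + (1−p)·153000 = 173474
28000p + 153000 = 173474
p = (173474 − 153000) / 28000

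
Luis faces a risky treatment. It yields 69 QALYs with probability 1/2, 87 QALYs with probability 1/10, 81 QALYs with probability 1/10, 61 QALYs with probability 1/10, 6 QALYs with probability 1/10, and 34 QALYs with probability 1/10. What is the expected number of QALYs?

EV = 1/2 × 69 + 1/10 × 87 + 1/10 × 81 + 1/10 × 61 + 1/10 × 6 + 1/10 × 34 = 34.5 + 8.7 + 8.1 + 6.1 + 0.6 + 3.4 = 61.4

61.4 QALYs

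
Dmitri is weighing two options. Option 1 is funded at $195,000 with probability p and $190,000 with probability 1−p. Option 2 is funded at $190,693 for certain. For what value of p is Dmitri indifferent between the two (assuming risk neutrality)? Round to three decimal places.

p = 0.139

p·195000 + (1−p)·190000 = 190693
5000p + 190000 = 190693
p = (190693 − 190000) / 5000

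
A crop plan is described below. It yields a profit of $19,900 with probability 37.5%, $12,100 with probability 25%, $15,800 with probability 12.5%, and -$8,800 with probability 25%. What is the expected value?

EV = 0.375 × 19900 + 0.25 × 12100 + 0.125 × 15800 + 0.25 × (-8800) = 7462.5 + 3025 + 1975 − 2200 = 10262.5

$10,262.50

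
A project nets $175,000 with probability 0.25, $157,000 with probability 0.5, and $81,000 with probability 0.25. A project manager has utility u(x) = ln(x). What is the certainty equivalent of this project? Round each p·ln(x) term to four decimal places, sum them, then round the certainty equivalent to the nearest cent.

E[u] = 0.25·ln(175000) + 0.5·ln(157000) + 0.25·ln(81000) = 3.0181 + 5.9820 + 2.8256 = 11.8257
CE = e^11.8257 ≈ 136721.32

$136,721.32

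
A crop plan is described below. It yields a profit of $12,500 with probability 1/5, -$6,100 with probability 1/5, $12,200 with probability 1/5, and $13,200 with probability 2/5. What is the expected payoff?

$9,000

EV = 1/5 × 12500 + 1/5 × (-6100) + 1/5 × 12200 + 2/5 × 13200 = 2500 − 1220 + 2440 + 5280 = 9000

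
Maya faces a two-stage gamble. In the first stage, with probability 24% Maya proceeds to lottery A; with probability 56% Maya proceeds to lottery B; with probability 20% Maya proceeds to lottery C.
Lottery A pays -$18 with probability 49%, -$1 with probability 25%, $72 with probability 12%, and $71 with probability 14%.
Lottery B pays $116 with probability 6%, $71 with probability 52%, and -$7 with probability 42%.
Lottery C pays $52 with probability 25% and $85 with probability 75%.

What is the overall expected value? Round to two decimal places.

EV(A) = 0.49 × (-18) + 0.25 × (-1) + 0.12 × 72 + 0.14 × 71 = -8.82 − 0.25 + 8.64 + 9.94 = 9.51
EV(B) = 0.06 × 116 + 0.52 × 71 + 0.42 × (-7) = 6.96 + 36.92 − 2.94 = 40.94
EV(C) = 0.25 × 52 + 0.75 × 85 = 13 + 63.75 = 76.75
Overall = 0.24 × 9.51 + 0.56 × 40.94 + 0.2 × 76.75 = 2.2824 + 22.9264 + 15.35 = 40.5588

$40.56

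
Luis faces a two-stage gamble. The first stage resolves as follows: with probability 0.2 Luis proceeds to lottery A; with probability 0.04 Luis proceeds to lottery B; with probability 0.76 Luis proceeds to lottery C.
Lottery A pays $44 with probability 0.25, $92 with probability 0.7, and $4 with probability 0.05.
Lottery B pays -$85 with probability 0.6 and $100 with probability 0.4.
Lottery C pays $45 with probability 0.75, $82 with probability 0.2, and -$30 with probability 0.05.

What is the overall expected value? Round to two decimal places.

EV(A) = 0.25 × 44 + 0.7 × 92 + 0.05 × 4 = 11 + 64.4 + 0.2 = 75.6
EV(B) = 0.6 × (-85) + 0.4 × 100 = -51 + 40 = -11
EV(C) = 0.75 × 45 + 0.2 × 82 + 0.05 × (-30) = 33.75 + 16.4 − 1.5 = 48.65
Overall = 0.2 × 75.6 + 0.04 × (-11) + 0.76 × 48.65 = 15.12 − 0.44 + 36.974 = 51.654

$51.65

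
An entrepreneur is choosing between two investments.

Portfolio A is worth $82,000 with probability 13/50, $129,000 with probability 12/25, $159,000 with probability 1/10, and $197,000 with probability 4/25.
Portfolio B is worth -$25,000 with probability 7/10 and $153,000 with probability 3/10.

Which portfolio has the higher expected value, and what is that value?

Portfolio A = 13/50 × 82000 + 12/25 × 129000 + 1/10 × 159000 + 4/25 × 197000 = 21320 + 61920 + 15900 + 31520 = 130660
Portfolio B = 7/10 × (-25000) + 3/10 × 153000 = -17500 + 45900 = 28400

Portfolio A ($130,660)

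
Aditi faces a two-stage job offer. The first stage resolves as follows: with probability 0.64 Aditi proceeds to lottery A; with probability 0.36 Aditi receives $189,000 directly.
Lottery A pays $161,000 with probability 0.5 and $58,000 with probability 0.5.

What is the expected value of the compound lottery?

EV(A) = 0.5 × 161000 + 0.5 × 58000 = 80500 + 29000 = 109500
Branch B: 189000 (certain)
Overall = 0.64 × 109500 + 0.36 × 189000 = 70080 + 68040 = 138120

$138,120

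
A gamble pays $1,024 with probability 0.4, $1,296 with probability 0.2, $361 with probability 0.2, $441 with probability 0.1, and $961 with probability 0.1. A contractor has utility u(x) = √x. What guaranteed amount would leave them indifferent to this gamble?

E[u] = 0.4·√1024 + 0.2·√1296 + 0.2·√361 + 0.1·√441 + 0.1·√961 = 0.4·32 + 0.2·36 + 0.2·19 + 0.1·21 + 0.1·31 = 29
CE = (29)² = 841

$841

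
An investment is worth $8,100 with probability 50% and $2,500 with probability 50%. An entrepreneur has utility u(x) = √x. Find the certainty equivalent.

E[u] = 0.5·√8100 + 0.5·√2500 = 0.5·90 + 0.5·50 = 70
CE = (70)² = 4900

$4,900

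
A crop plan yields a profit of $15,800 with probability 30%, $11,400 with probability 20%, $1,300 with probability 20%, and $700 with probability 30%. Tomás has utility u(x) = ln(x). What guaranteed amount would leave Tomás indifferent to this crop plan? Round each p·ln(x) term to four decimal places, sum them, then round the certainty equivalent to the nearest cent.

$3,525.93

E[u] = 0.3·ln(15800) + 0.2·ln(11400) + 0.2·ln(1300) + 0.3·ln(700) = 2.9003 + 1.8683 + 1.4340 + 1.9653 = 8.1679
CE = e^8.1679 ≈ 3525.93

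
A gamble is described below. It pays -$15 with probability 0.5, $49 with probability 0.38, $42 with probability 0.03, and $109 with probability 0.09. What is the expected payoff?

$22.19

EV = 0.5 × (-15) + 0.38 × 49 + 0.03 × 42 + 0.09 × 109 = -7.5 + 18.62 + 1.26 + 9.81 = 22.19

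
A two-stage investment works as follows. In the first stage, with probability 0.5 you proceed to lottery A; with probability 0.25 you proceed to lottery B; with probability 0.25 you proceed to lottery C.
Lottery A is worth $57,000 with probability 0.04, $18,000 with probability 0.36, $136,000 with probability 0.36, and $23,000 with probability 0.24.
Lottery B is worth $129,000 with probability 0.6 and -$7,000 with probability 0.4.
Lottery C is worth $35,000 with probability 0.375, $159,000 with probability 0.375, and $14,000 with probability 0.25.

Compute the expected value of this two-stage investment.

EV(A) = 0.04 × 57000 + 0.36 × 18000 + 0.36 × 136000 + 0.24 × 23000 = 2280 + 6480 + 48960 + 5520 = 63240
EV(B) = 0.6 × 129000 + 0.4 × (-7000) = 77400 − 2800 = 74600
EV(C) = 0.375 × 35000 + 0.375 × 159000 + 0.25 × 14000 = 13125 + 59625 + 3500 = 76250
Overall = 0.5 × 63240 + 0.25 × 74600 + 0.25 × 76250 = 31620 + 18650 + 19062.5 = 69332.5

$69,332.50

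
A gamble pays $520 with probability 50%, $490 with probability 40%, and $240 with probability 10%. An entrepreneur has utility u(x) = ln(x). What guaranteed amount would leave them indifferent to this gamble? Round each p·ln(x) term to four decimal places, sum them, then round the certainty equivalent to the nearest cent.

$470.03

E[u] = 0.5·ln(520) + 0.4·ln(490) + 0.1·ln(240) = 3.1269 + 2.4778 + 0.5481 = 6.1528
CE = e^6.1528 ≈ 470.03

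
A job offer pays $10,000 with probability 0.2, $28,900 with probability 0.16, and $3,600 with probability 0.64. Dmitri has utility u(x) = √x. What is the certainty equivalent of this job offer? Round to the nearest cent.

$7,327.36

E[u] = 0.2·√10000 + 0.16·√28900 + 0.64·√3600 = 0.2·100 + 0.16·170 + 0.64·60 = 85.6
CE = (85.6)² = 7327.36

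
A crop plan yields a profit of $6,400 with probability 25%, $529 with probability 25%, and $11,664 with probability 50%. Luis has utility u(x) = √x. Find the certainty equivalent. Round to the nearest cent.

$6,360.06

E[u] = 0.25·√6400 + 0.25·√529 + 0.5·√11664 = 0.25·80 + 0.25·23 + 0.5·108 = 79.75
CE = (79.75)² = 6360.0625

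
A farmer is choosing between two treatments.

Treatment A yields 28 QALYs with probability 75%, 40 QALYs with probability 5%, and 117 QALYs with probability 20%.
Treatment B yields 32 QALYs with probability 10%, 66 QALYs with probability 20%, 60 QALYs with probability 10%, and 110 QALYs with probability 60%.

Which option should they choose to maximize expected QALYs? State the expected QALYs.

Treatment A = 0.75 × 28 + 0.05 × 40 + 0.2 × 117 = 21 + 2 + 23.4 = 46.4
Treatment B = 0.1 × 32 + 0.2 × 66 + 0.1 × 60 + 0.6 × 110 = 3.2 + 13.2 + 6 + 66 = 88.4

Treatment B (88.4 QALYs)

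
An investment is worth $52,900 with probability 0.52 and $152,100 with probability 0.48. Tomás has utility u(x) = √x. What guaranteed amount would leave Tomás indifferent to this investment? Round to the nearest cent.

$94,126.24

E[u] = 0.52·√52900 + 0.48·√152100 = 0.52·230 + 0.48·390 = 306.8
CE = (306.8)² = 94126.24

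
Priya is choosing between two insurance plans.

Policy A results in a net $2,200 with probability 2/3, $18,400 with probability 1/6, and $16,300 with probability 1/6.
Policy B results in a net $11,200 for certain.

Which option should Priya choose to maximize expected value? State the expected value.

Policy B ($11,200)

Policy A = 2/3 × 2200 + 1/6 × 18400 + 1/6 × 16300 = 1466.6667 + 3066.6667 + 2716.6667 = 7250
Policy B: 11200 (certain)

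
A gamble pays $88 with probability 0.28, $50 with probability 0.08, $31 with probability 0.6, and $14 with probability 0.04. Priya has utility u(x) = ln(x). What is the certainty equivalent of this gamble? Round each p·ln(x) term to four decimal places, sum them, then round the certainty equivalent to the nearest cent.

$41.79

E[u] = 0.28·ln(88) + 0.08·ln(50) + 0.6·ln(31) + 0.04·ln(14) = 1.2537 + 0.3130 + 2.0604 + 0.1056 = 3.7327
CE = e^3.7327 ≈ 41.79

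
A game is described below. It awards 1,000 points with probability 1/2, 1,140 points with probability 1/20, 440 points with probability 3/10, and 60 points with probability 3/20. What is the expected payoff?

EV = 1/2 × 1000 + 1/20 × 1140 + 3/10 × 440 + 3/20 × 60 = 500 + 57 + 132 + 9 = 698

698 points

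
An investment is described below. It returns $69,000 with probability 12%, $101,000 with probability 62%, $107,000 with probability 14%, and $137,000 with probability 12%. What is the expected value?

$102,320

EV = 0.12 × 69000 + 0.62 × 101000 + 0.14 × 107000 + 0.12 × 137000 = 8280 + 62620 + 14980 + 16440 = 102320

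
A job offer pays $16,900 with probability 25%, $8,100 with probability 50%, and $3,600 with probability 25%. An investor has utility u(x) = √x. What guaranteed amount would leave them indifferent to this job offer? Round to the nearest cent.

E[u] = 0.25·√16900 + 0.5·√8100 + 0.25·√3600 = 0.25·130 + 0.5·90 + 0.25·60 = 92.5
CE = (92.5)² = 8556.25

$8,556.25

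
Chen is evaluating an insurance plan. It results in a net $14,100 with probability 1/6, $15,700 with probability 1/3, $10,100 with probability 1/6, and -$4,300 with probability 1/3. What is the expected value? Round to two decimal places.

EV = 1/6 × 14100 + 1/3 × 15700 + 1/6 × 10100 + 1/3 × (-4300) = 2350 + 5233.3333 + 1683.3333 − 1433.3333 = 7833.3333

$7,833.33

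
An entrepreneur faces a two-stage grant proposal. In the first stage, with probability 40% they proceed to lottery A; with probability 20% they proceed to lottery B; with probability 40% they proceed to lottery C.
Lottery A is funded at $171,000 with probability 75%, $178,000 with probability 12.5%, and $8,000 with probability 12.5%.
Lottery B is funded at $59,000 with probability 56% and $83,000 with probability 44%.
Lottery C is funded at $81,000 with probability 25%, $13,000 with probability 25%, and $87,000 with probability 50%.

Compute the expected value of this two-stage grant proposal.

EV(A) = 0.75 × 171000 + 0.125 × 178000 + 0.125 × 8000 = 128250 + 22250 + 1000 = 151500
EV(B) = 0.56 × 59000 + 0.44 × 83000 = 33040 + 36520 = 69560
EV(C) = 0.25 × 81000 + 0.25 × 13000 + 0.5 × 87000 = 20250 + 3250 + 43500 = 67000
Overall = 0.4 × 151500 + 0.2 × 69560 + 0.4 × 67000 = 60600 + 13912 + 26800 = 101312

$101,312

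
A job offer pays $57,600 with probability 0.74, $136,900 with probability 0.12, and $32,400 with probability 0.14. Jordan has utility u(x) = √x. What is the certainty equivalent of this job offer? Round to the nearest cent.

$61,107.84

E[u] = 0.74·√57600 + 0.12·√136900 + 0.14·√32400 = 0.74·240 + 0.12·370 + 0.14·180 = 247.2
CE = (247.2)² = 61107.84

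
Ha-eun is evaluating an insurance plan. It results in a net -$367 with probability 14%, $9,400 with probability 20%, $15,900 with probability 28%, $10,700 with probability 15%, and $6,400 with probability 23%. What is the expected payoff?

EV = 0.14 × (-367) + 0.2 × 9400 + 0.28 × 15900 + 0.15 × 10700 + 0.23 × 6400 = -51.38 + 1880 + 4452 + 1605 + 1472 = 9357.62

$9,357.62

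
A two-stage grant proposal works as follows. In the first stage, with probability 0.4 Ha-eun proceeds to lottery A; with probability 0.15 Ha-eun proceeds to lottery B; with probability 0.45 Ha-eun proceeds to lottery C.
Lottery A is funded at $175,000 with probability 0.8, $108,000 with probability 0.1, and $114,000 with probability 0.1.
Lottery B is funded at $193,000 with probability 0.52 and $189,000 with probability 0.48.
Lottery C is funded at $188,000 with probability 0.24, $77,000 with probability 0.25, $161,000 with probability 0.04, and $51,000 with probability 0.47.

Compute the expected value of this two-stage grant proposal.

EV(A) = 0.8 × 175000 + 0.1 × 108000 + 0.1 × 114000 = 140000 + 10800 + 11400 = 162200
EV(B) = 0.52 × 193000 + 0.48 × 189000 = 100360 + 90720 = 191080
EV(C) = 0.24 × 188000 + 0.25 × 77000 + 0.04 × 161000 + 0.47 × 51000 = 45120 + 19250 + 6440 + 23970 = 94780
Overall = 0.4 × 162200 + 0.15 × 191080 + 0.45 × 94780 = 64880 + 28662 + 42651 = 136193

$136,193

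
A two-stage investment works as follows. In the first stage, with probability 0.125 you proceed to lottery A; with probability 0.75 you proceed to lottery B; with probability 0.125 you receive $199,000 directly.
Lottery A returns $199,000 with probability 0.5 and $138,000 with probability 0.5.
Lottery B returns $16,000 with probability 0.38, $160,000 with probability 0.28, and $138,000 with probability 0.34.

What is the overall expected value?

$119,287.50

EV(A) = 0.5 × 199000 + 0.5 × 138000 = 99500 + 69000 = 168500
EV(B) = 0.38 × 16000 + 0.28 × 160000 + 0.34 × 138000 = 6080 + 44800 + 46920 = 97800
Branch C: 199000 (certain)
Overall = 0.125 × 168500 + 0.75 × 97800 + 0.125 × 199000 = 21062.5 + 73350 + 24875 = 119287.5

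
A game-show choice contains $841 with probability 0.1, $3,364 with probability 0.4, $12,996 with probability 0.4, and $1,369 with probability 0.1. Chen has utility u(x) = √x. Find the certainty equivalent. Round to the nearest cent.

$5,685.16

E[u] = 0.1·√841 + 0.4·√3364 + 0.4·√12996 + 0.1·√1369 = 0.1·29 + 0.4·58 + 0.4·114 + 0.1·37 = 75.4
CE = (75.4)² = 5685.16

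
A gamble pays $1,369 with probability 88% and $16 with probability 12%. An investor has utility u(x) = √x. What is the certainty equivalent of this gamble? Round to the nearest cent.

$1,091.64

E[u] = 0.88·√1369 + 0.12·√16 = 0.88·37 + 0.12·4 = 33.04
CE = (33.04)² = 1091.6416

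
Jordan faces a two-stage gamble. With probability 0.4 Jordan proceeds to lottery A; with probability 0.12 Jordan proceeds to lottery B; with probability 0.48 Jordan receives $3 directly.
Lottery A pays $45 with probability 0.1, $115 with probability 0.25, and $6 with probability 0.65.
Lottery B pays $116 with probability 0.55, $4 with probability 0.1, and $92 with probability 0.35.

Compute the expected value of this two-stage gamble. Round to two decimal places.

$27.87

EV(A) = 0.1 × 45 + 0.25 × 115 + 0.65 × 6 = 4.5 + 28.75 + 3.9 = 37.15
EV(B) = 0.55 × 116 + 0.1 × 4 + 0.35 × 92 = 63.8 + 0.4 + 32.2 = 96.4
Branch C: 3 (certain)
Overall = 0.4 × 37.15 + 0.12 × 96.4 + 0.48 × 3 = 14.86 + 11.568 + 1.44 = 27.868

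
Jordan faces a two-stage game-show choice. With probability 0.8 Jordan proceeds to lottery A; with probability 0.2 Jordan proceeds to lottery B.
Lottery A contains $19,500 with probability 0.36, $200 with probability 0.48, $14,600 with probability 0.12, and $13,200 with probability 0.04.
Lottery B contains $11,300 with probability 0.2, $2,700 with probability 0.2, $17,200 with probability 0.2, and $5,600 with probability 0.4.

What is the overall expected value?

EV(A) = 0.36 × 19500 + 0.48 × 200 + 0.12 × 14600 + 0.04 × 13200 = 7020 + 96 + 1752 + 528 = 9396
EV(B) = 0.2 × 11300 + 0.2 × 2700 + 0.2 × 17200 + 0.4 × 5600 = 2260 + 540 + 3440 + 2240 = 8480
Overall = 0.8 × 9396 + 0.2 × 8480 = 7516.8 + 1696 = 9212.8

$9,212.80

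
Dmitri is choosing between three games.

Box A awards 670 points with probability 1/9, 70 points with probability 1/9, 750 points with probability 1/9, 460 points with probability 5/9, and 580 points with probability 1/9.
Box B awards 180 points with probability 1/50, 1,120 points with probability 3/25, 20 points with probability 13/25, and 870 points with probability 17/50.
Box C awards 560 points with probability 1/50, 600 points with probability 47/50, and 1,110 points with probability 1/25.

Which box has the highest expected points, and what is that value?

Box A = 1/9 × 670 + 1/9 × 70 + 1/9 × 750 + 5/9 × 460 + 1/9 × 580 = 74.4444 + 7.7778 + 83.3333 + 255.5556 + 64.4444 = 485.5556
Box B = 1/50 × 180 + 3/25 × 1120 + 13/25 × 20 + 17/50 × 870 = 3.6 + 134.4 + 10.4 + 295.8 = 444.2
Box C = 1/50 × 560 + 47/50 × 600 + 1/25 × 1110 = 11.2 + 564 + 44.4 = 619.6

Box C (619.6 points)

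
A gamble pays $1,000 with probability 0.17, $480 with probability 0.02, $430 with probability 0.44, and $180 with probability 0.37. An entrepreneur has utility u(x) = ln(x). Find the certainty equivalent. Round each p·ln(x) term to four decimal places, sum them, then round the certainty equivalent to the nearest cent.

$360.43

E[u] = 0.17·ln(1000) + 0.02·ln(480) + 0.44·ln(430) + 0.37·ln(180) = 1.1743 + 0.1235 + 2.6681 + 1.9214 = 5.8873
CE = e^5.8873 ≈ 360.43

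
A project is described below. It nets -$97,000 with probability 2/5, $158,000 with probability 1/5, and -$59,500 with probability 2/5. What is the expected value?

-$31,000

EV = 2/5 × (-97000) + 1/5 × 158000 + 2/5 × (-59500) = -38800 + 31600 − 23800 = -31000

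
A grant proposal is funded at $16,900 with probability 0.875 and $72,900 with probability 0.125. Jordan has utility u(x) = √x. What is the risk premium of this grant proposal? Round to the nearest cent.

E[u] = 0.875·√16900 + 0.125·√72900 = 0.875·130 + 0.125·270 = 147.5
CE = (147.5)² = 21756.25
Risk premium = EV − CE = 23900 − 21756.25 = 2143.75

$2,143.75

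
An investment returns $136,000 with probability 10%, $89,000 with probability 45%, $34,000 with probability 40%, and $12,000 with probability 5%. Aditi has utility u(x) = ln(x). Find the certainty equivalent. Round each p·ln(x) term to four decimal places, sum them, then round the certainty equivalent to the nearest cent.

$57,159.45

E[u] = 0.1·ln(136000) + 0.45·ln(89000) + 0.4·ln(34000) + 0.05·ln(12000) = 1.1820 + 5.1284 + 4.1736 + 0.4696 = 10.9536
CE = e^10.9536 ≈ 57159.45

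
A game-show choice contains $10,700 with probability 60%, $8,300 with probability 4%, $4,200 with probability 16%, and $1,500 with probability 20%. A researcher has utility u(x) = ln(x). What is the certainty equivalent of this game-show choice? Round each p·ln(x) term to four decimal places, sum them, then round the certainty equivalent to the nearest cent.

$6,156.72

E[u] = 0.6·ln(10700) + 0.04·ln(8300) + 0.16·ln(4200) + 0.2·ln(1500) = 5.5668 + 0.3610 + 1.3349 + 1.4626 = 8.7253
CE = e^8.7253 ≈ 6156.72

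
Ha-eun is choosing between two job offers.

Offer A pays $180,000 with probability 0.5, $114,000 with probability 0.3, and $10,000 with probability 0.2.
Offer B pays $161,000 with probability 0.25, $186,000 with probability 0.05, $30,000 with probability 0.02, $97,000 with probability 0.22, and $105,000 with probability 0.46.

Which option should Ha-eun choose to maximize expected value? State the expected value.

Offer A ($126,200)

Offer A = 0.5 × 180000 + 0.3 × 114000 + 0.2 × 10000 = 90000 + 34200 + 2000 = 126200
Offer B = 0.25 × 161000 + 0.05 × 186000 + 0.02 × 30000 + 0.22 × 97000 + 0.46 × 105000 = 40250 + 9300 + 600 + 21340 + 48300 = 119790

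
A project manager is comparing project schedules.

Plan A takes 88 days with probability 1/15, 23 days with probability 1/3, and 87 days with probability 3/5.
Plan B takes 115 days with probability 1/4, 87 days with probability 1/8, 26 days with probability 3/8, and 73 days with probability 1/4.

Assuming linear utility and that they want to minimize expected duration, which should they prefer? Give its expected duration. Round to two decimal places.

Plan A (65.73 days)

Plan A = 1/15 × 88 + 1/3 × 23 + 3/5 × 87 = 5.8667 + 7.6667 + 52.2 = 65.7333
Plan B = 1/4 × 115 + 1/8 × 87 + 3/8 × 26 + 1/4 × 73 = 28.75 + 10.875 + 9.75 + 18.25 = 67.625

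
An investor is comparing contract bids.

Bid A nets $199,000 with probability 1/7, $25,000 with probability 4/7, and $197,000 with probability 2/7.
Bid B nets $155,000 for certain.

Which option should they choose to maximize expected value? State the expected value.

Bid A = 1/7 × 199000 + 4/7 × 25000 + 2/7 × 197000 = 28428.5714 + 14285.7143 + 56285.7143 = 99000
Bid B: 155000 (certain)

Bid B ($155,000)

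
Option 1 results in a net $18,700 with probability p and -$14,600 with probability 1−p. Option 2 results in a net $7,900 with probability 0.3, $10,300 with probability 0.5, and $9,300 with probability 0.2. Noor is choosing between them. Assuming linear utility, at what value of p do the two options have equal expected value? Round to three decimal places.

EV(Option 2) = 0.3 × 7900 + 0.5 × 10300 + 0.2 × 9300 = 2370 + 5150 + 1860 = 9380
p·18700 + (1−p)·(-14600) = 9380
33300p − 14600 = 9380
p = (9380 + 14600) / 33300

p = 0.720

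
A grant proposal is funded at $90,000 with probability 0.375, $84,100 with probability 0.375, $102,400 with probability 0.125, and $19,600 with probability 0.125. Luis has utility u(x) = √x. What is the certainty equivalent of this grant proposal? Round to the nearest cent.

E[u] = 0.375·√90000 + 0.375·√84100 + 0.125·√102400 + 0.125·√19600 = 0.375·300 + 0.375·290 + 0.125·320 + 0.125·140 = 278.75
CE = (278.75)² = 77701.5625

$77,701.56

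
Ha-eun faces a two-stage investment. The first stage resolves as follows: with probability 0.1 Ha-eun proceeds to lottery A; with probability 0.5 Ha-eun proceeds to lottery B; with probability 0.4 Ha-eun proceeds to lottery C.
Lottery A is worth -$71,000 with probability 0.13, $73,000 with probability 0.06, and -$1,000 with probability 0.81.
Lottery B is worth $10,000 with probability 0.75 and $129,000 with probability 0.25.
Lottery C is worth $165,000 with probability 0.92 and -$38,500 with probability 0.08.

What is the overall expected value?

$78,797

EV(A) = 0.13 × (-71000) + 0.06 × 73000 + 0.81 × (-1000) = -9230 + 4380 − 810 = -5660
EV(B) = 0.75 × 10000 + 0.25 × 129000 = 7500 + 32250 = 39750
EV(C) = 0.92 × 165000 + 0.08 × (-38500) = 151800 − 3080 = 148720
Overall = 0.1 × (-5660) + 0.5 × 39750 + 0.4 × 148720 = -566 + 19875 + 59488 = 78797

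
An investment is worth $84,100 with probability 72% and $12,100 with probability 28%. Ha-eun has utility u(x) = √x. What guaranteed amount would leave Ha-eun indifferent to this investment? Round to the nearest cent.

E[u] = 0.72·√84100 + 0.28·√12100 = 0.72·290 + 0.28·110 = 239.6
CE = (239.6)² = 57408.16

$57,408.16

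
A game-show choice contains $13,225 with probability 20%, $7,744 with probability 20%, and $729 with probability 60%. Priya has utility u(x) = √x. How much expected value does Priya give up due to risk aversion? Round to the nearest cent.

$1,404.96

E[u] = 0.2·√13225 + 0.2·√7744 + 0.6·√729 = 0.2·115 + 0.2·88 + 0.6·27 = 56.8
CE = (56.8)² = 3226.24
Risk premium = EV − CE = 4631.2 − 3226.24 = 1404.96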